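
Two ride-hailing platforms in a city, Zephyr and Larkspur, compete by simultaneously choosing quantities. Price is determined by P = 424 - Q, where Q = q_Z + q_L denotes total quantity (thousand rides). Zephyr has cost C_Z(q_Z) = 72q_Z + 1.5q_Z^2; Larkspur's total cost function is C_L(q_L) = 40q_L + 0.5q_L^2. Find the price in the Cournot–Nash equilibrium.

Zephyr's profit: π_Z = (424 - Q)q_Z - (72q_Z + (3/2)q_Z²). Setting ∂π_Z/∂q_Z = 0: 352 - 5q_Z - (q_L) = 0.
Larkspur's first-order condition: 384 - 3q_L - (q_Z) = 0.
So q_Z = (352 - q_L)/5 and q_L = (384 - q_Z)/3.
Substituting one into the other gives q_Z = 48 and q_L = 112.
Total output Q = 160, so price P = 424 - 160 = 264.

264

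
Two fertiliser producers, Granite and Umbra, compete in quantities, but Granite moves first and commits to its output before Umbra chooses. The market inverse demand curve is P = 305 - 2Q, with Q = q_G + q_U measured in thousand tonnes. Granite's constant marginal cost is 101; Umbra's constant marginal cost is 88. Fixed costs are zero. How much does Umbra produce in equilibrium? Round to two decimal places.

30.38

The follower Umbra best-responds to any q_G: π_U = (305 - 2Q)q_U - 88q_U.
Setting the follower's marginal profit to zero, 217 - 2q_G - 4q_U = 0, i.e. q_U = (217 - 2q_G)/4.
The leader anticipates this reaction. Substituting into P = 305 - 2Q gives P = 393/2 - q_G, so π_G = (393/2 - q_G)q_G - 101q_G.
The leader's first-order condition 191/2 - 2q_G = 0 yields q_G = 191/4.
Then q_U = (217 - 2·(191/4))/4 = 243/8.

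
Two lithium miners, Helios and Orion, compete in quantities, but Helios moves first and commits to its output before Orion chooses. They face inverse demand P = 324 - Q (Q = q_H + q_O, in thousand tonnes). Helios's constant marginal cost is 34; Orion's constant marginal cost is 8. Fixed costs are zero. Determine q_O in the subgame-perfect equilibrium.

Solve by backward induction. Given q_H, the follower Orion maximises π_O = (324 - q_H - q_O)q_O - 8q_O.
Follower FOC: 316 - q_H - 2q_O = 0, so q_O(q_H) = (316 - q_H)/2.
Helios substitutes q_O(q_H) into its own profit: π_H = q_H(324 - q_H - (316 - q_H)/2) - 34q_H = (166 - (1/2)q_H)q_H - 34q_H.
The leader's first-order condition 132 - q_H = 0 yields q_H = 132.
Then q_O = (316 - 132)/2 = 92.

92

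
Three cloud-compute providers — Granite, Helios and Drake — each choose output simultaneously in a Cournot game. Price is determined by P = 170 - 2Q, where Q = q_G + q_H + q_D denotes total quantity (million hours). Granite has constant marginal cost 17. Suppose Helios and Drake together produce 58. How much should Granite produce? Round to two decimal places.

With rivals' combined output fixed at 58, Granite's profit is π_G = (170 - 2·58 - 2q_G)q_G - (17q_G) = (54 - 2q_G)q_G - (17q_G).
∂π_G/∂q_G = 37 - 4q_G = 0, so q_G = 37/4.

9.25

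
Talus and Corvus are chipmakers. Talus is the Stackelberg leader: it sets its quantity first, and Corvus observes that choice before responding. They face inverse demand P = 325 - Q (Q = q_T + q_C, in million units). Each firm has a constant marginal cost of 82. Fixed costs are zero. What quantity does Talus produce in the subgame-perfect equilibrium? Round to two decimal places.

The follower Corvus best-responds to any q_T: π_C = (325 - Q)q_C - 82q_C.
∂π_C/∂q_C = 243 - q_T - 2q_C = 0 gives the reaction function q_C = (243 - q_T)/2.
The leader anticipates this reaction. Substituting into P = 325 - Q gives P = 407/2 - (1/2)q_T, so π_T = (407/2 - (1/2)q_T)q_T - 82q_T.
Maximising: ∂π_T/∂q_T = 243/2 - q_T = 0, giving q_T = 243/2.
Then q_C = (243 - 243/2)/2 = 243/4.

121.50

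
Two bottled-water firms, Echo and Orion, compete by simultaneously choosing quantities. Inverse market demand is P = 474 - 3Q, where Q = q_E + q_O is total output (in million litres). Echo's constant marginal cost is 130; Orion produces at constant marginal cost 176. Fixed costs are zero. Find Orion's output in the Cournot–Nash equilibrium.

Echo's profit: π_E = (474 - 3Q)q_E - (130q_E). Setting ∂π_E/∂q_E = 0: 344 - 6q_E - 3(q_O) = 0.
Orion's first-order condition: 298 - 6q_O - 3(q_E) = 0.
So q_E = (344 - 3q_O)/6 and q_O = (298 - 3q_E)/6.
Solving the pair: q_E = 130/3, q_O = 28.

28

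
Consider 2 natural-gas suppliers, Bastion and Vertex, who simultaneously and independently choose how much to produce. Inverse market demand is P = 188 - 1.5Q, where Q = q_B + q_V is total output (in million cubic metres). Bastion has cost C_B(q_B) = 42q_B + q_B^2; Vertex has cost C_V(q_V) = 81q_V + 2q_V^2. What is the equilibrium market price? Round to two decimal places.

134.07

Bastion's profit: π_B = (188 - 1.5Q)q_B - (42q_B + q_B²). Setting ∂π_B/∂q_B = 0: 146 - 5q_B - (3/2)(q_V) = 0.
Vertex's profit: π_V = (188 - 1.5Q)q_V - (81q_V + 2q_V²). Setting ∂π_V/∂q_V = 0: 107 - 7q_V - (3/2)(q_B) = 0.
Best responses: q_B = (146 - (3/2)q_V)/5, q_V = (107 - (3/2)q_B)/7.
Substituting one into the other gives q_B = 26.3053 and q_V = 1264/131.
Total output Q = 35.9542, so price P = 188 - (3/2)·35.9542 = 134.0687.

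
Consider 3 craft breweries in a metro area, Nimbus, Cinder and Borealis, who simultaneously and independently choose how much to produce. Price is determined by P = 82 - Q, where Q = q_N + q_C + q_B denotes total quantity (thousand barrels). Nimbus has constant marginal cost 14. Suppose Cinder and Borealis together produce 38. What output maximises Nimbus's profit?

15

With rivals' combined output fixed at 38, Nimbus's profit is π_N = (82 - 38 - q_N)q_N - (14q_N) = (44 - q_N)q_N - (14q_N).
∂π_N/∂q_N = 30 - 2q_N = 0, so q_N = 15.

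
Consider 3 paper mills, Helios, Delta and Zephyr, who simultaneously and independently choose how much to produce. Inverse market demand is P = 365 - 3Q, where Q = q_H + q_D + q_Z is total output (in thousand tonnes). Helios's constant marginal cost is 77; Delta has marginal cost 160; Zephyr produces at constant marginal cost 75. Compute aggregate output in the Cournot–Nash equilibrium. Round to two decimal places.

65.25

Helios's profit: π_H = (365 - 3Q)q_H - (77q_H). Setting ∂π_H/∂q_H = 0: 288 - 6q_H - 3(q_D + q_Z) = 0.
Delta's profit: π_D = (365 - 3Q)q_D - (160q_D). Setting ∂π_D/∂q_D = 0: 205 - 6q_D - 3(q_H + q_Z) = 0.
Zephyr's profit: π_Z = (365 - 3Q)q_Z - (75q_Z). Setting ∂π_Z/∂q_Z = 0: 290 - 6q_Z - 3(q_H + q_D) = 0.
Adding the 3 first-order conditions: 783 − 12Q = 0, so Q = 261/4.
Back-substituting: q_H = (288 − 783/4)/3 = 123/4, q_D = (205 − 783/4)/3 = 37/12, q_Z = (290 − 783/4)/3 = 377/12.
Total output Q = 123/4 + 37/12 + 377/12 = 261/4.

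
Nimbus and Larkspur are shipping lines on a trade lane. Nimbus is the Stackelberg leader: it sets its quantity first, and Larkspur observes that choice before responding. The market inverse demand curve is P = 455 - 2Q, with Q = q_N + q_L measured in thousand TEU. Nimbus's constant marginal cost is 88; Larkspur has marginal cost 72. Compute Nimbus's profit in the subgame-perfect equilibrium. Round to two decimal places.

The follower Larkspur best-responds to any q_N: π_L = (455 - 2Q)q_L - 72q_L.
Follower FOC: 383 - 2q_N - 4q_L = 0, so q_L(q_N) = (383 - 2q_N)/4.
Nimbus substitutes q_L(q_N) into its own profit: π_N = q_N(455 - 2q_N - (383 - 2q_N)/2) - 88q_N = (527/2 - q_N)q_N - 88q_N.
Leader FOC: 351/2 - 2q_N = 0, so q_N = 351/4.
Then q_L = (383 - 2·(351/4))/4 = 415/8.
Price P = 455 - 2·(1117/8) = 703/4.
Nimbus's profit: (703/4 - 88)·(351/4) = 7700.0625.

7700.06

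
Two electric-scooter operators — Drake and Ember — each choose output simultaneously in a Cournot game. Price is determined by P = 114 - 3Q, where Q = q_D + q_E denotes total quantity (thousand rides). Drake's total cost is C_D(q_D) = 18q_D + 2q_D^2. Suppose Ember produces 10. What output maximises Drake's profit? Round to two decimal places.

6.60

With the rival's output fixed at 10, Drake's profit is π_D = (114 - 3·10 - 3q_D)q_D - (18q_D + 2q_D²) = (84 - 3q_D)q_D - (18q_D + 2q_D²).
∂π_D/∂q_D = 66 - 10q_D = 0, so q_D = 33/5.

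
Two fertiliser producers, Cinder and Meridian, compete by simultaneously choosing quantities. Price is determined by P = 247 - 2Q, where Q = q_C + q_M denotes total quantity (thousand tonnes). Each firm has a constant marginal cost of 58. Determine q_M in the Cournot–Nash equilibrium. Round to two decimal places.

31.50

A representative firm's profit is π_i = q_i(247 - 2Q) - 58q_i.
First-order condition (treating rivals' output as given): 189 - 4q_i - 2q_j = 0.
By symmetry each firm produces the same amount; substituting q_j = q_i yields q_i = 189/6 = 63/2.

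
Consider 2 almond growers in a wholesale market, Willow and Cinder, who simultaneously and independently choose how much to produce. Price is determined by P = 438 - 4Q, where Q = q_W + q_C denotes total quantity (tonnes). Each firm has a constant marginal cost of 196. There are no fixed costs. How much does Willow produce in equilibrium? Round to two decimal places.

20.17

A representative firm's profit is π_i = q_i(438 - 4Q) - 196q_i.
First-order condition (treating rivals' output as given): 242 - 8q_i - 4q_j = 0.
By symmetry each firm produces the same amount; substituting q_j = q_i yields q_i = 242/12 = 121/6.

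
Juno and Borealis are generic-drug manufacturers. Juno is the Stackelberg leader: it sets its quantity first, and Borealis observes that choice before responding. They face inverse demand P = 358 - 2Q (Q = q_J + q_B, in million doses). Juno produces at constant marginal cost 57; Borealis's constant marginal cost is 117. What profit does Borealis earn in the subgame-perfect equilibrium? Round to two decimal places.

Solve by backward induction. Given q_J, the follower Borealis maximises π_B = (358 - 2q_J - 2q_B)q_B - 117q_B.
Follower FOC: 241 - 2q_J - 4q_B = 0, so q_B(q_J) = (241 - 2q_J)/4.
Juno substitutes q_B(q_J) into its own profit: π_J = q_J(358 - 2q_J - (241 - 2q_J)/2) - 57q_J = (475/2 - q_J)q_J - 57q_J.
Maximising: ∂π_J/∂q_J = 361/2 - 2q_J = 0, giving q_J = 361/4.
Then q_B = (241 - 2·(361/4))/4 = 121/8.
Price P = 358 - 2·(843/8) = 589/4.
Borealis's profit: (589/4 - 117)·(121/8) = 457.5313.

457.53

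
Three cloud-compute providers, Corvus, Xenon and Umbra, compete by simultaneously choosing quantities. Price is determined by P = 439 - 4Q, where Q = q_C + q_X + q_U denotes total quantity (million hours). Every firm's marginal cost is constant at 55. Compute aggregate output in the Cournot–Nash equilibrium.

Each firm earns π_i = (439 - 4Q)q_i - 55q_i.
Setting ∂π_i/∂q_i = 0 with rivals' quantities fixed: 384 - 8q_i - 4·Σ_{j≠i} q_j = 0.
With identical firms every q_j equals q_i, so Σ_{j≠i} q_j = 2q_i and 384 = 16q_i, giving q_i = 24.
Total output Q = 24 + 24 + 24 = 72.

72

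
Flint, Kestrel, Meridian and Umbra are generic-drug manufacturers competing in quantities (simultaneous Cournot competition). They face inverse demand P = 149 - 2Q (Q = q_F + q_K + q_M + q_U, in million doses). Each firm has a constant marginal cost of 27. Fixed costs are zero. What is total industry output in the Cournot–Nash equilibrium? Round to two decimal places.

48.80

Each firm earns π_i = (149 - 2Q)q_i - 27q_i.
Setting ∂π_i/∂q_i = 0 with rivals' quantities fixed: 122 - 4q_i - 2·Σ_{j≠i} q_j = 0.
With identical firms every q_j equals q_i, so Σ_{j≠i} q_j = 3q_i and 122 = 10q_i, giving q_i = 61/5.
Total output Q = 61/5 + 61/5 + 61/5 + 61/5 = 244/5.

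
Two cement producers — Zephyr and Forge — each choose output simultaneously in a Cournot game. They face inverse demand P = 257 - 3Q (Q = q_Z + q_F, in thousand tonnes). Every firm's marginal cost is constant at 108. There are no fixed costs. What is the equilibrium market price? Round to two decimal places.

A representative firm's profit is π_i = q_i(257 - 3Q) - 108q_i.
First-order condition (treating rivals' output as given): 149 - 6q_i - 3q_j = 0.
By symmetry each firm produces the same amount; substituting q_j = q_i yields q_i = 149/9.
Total output Q = 298/9, so price P = 257 - 3·(298/9) = 473/3.

157.67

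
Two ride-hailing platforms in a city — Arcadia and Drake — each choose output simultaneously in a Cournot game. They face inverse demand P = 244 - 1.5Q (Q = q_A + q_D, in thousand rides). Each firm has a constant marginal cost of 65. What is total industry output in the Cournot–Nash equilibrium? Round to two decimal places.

Each firm earns π_i = (244 - 1.5Q)q_i - 65q_i.
Setting ∂π_i/∂q_i = 0 with rivals' quantities fixed: 179 - 3q_i - (3/2)q_j = 0.
By symmetry each firm produces the same amount; substituting q_j = q_i yields q_i = 179/(9/2) = 358/9.
Total output Q = 358/9 + 358/9 = 716/9.

79.56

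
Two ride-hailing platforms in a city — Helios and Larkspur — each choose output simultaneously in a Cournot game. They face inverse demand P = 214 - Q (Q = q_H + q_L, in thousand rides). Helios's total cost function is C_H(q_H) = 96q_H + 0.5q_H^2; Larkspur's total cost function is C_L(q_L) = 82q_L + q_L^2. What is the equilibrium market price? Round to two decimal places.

157.82

Helios's profit: π_H = (214 - Q)q_H - (96q_H + (1/2)q_H²). Setting ∂π_H/∂q_H = 0: 118 - 3q_H - (q_L) = 0.
Larkspur's first-order condition: 132 - 4q_L - (q_H) = 0.
So q_H = (118 - q_L)/3 and q_L = (132 - q_H)/4.
Substituting one into the other gives q_H = 340/11 and q_L = 278/11.
Total output Q = 618/11, so price P = 214 - 618/11 = 1736/11.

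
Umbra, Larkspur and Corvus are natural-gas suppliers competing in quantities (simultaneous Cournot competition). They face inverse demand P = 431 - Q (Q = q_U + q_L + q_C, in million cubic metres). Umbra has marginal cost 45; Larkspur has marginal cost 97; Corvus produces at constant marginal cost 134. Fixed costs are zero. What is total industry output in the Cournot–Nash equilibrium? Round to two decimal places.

254.25

Umbra's profit: π_U = (431 - Q)q_U - (45q_U). Setting ∂π_U/∂q_U = 0: 386 - 2q_U - (q_L + q_C) = 0.
Larkspur's first-order condition: 334 - 2q_L - (q_U + q_C) = 0.
Corvus's profit: π_C = (431 - Q)q_C - (134q_C). Setting ∂π_C/∂q_C = 0: 297 - 2q_C - (q_U + q_L) = 0.
Adding the 3 conditions: 1017 − 2Q − 2Q = 0, i.e. Q = 1017/4.
Back-substituting: q_U = (386 − 1017/4) = 527/4, q_L = (334 − 1017/4) = 319/4, q_C = (297 − 1017/4) = 171/4.
Total output Q = 527/4 + 319/4 + 171/4 = 1017/4.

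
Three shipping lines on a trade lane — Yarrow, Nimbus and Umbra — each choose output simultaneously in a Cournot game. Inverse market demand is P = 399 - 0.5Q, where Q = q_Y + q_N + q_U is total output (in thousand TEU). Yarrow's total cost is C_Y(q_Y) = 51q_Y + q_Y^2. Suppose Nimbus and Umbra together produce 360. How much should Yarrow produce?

With rivals' combined output fixed at 360, Yarrow's profit is π_Y = (399 - (1/2)·360 - (1/2)q_Y)q_Y - (51q_Y + q_Y²) = (219 - (1/2)q_Y)q_Y - (51q_Y + q_Y²).
∂π_Y/∂q_Y = 168 - 3q_Y = 0, so q_Y = 56.

56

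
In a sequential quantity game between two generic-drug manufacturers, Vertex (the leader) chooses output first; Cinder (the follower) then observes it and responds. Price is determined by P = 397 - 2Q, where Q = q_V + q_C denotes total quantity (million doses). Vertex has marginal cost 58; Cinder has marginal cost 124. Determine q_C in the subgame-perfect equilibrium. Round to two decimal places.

17.63

The follower Cinder best-responds to any q_V: π_C = (397 - 2Q)q_C - 124q_C.
Setting the follower's marginal profit to zero, 273 - 2q_V - 4q_C = 0, i.e. q_C = (273 - 2q_V)/4.
The leader anticipates this reaction. Substituting into P = 397 - 2Q gives P = 521/2 - q_V, so π_V = (521/2 - q_V)q_V - 58q_V.
The leader's first-order condition 405/2 - 2q_V = 0 yields q_V = 405/4.
Then q_C = (273 - 2·(405/4))/4 = 141/8.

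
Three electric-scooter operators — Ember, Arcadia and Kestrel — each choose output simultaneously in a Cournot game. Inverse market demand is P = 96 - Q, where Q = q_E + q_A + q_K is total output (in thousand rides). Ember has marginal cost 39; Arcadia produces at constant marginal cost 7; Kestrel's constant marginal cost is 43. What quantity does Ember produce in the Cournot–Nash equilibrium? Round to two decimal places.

7.25

Ember's profit: π_E = (96 - Q)q_E - (39q_E). Setting ∂π_E/∂q_E = 0: 57 - 2q_E - (q_A + q_K) = 0.
Arcadia's profit: π_A = (96 - Q)q_A - (7q_A). Setting ∂π_A/∂q_A = 0: 89 - 2q_A - (q_E + q_K) = 0.
Kestrel's first-order condition: 53 - 2q_K - (q_E + q_A) = 0.
Adding the 3 first-order conditions: 199 − 4Q = 0, so Q = 199/4.
Back-substituting: q_E = (57 − 199/4) = 29/4, q_A = (89 − 199/4) = 157/4, q_K = (53 − 199/4) = 13/4.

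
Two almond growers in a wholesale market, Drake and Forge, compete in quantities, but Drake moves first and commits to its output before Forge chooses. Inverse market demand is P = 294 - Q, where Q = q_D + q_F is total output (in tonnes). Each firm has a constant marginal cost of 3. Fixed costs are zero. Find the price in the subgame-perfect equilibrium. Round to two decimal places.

75.75

Solve by backward induction. Given q_D, the follower Forge maximises π_F = (294 - q_D - q_F)q_F - 3q_F.
∂π_F/∂q_F = 291 - q_D - 2q_F = 0 gives the reaction function q_F = (291 - q_D)/2.
The leader anticipates this reaction. Substituting into P = 294 - Q gives P = 297/2 - (1/2)q_D, so π_D = (297/2 - (1/2)q_D)q_D - 3q_D.
Maximising: ∂π_D/∂q_D = 291/2 - q_D = 0, giving q_D = 291/2.
Then q_F = (291 - 291/2)/2 = 291/4.
Total output Q = 873/4, so price P = 294 - 873/4 = 303/4.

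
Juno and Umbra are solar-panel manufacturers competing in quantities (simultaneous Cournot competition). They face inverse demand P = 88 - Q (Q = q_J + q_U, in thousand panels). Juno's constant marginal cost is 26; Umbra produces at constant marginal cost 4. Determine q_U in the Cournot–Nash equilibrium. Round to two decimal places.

35.33

Juno's profit: π_J = (88 - Q)q_J - (26q_J). Setting ∂π_J/∂q_J = 0: 62 - 2q_J - (q_U) = 0.
Umbra's profit: π_U = (88 - Q)q_U - (4q_U). Setting ∂π_U/∂q_U = 0: 84 - 2q_U - (q_J) = 0.
Rearranging gives the reaction functions q_J = (62 - q_U)/2 and q_U = (84 - q_J)/2.
Solving the pair: q_J = 40/3, q_U = 106/3.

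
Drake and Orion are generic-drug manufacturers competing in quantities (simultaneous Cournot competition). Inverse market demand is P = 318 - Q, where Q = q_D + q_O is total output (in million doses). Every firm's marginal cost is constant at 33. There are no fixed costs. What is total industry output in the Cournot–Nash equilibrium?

190

Each firm earns π_i = (318 - Q)q_i - 33q_i.
First-order condition (treating rivals' output as given): 285 - 2q_i - q_j = 0.
By symmetry each firm produces the same amount; substituting q_j = q_i yields q_i = 285/3 = 95.
Total output Q = 95 + 95 = 190.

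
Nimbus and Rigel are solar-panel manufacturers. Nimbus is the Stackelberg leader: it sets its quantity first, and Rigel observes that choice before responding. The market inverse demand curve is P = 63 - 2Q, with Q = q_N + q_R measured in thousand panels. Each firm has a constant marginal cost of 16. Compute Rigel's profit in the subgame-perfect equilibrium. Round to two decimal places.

Solve by backward induction. Given q_N, the follower Rigel maximises π_R = (63 - 2q_N - 2q_R)q_R - 16q_R.
Follower FOC: 47 - 2q_N - 4q_R = 0, so q_R(q_N) = (47 - 2q_N)/4.
Nimbus substitutes q_R(q_N) into its own profit: π_N = q_N(63 - 2q_N - (47 - 2q_N)/2) - 16q_N = (79/2 - q_N)q_N - 16q_N.
Maximising: ∂π_N/∂q_N = 47/2 - 2q_N = 0, giving q_N = 47/4.
Then q_R = (47 - 2·(47/4))/4 = 47/8.
Price P = 63 - 2·(141/8) = 111/4.
Rigel's profit: (111/4 - 16)·(47/8) = 69.0313.

69.03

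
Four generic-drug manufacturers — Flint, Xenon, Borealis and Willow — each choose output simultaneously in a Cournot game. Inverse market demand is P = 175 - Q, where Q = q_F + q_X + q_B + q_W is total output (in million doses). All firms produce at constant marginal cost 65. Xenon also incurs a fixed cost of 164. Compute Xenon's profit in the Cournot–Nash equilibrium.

A representative firm's profit is π_i = q_i(175 - Q) - 65q_i.
Setting ∂π_i/∂q_i = 0 with rivals' quantities fixed: 110 - 2q_i - Σ_{j≠i} q_j = 0.
With identical firms every q_j equals q_i, so Σ_{j≠i} q_j = 3q_i and 110 = 5q_i, giving q_i = 22.
Price P = 175 - 88 = 87.
Xenon's profit: (87 - 65)·22 - 164 = 320.

320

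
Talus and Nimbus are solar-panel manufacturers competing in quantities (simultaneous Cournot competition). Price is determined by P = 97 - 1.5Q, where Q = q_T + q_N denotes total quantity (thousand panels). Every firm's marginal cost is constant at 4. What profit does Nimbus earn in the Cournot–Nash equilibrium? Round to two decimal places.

A representative firm's profit is π_i = q_i(97 - 1.5Q) - 4q_i.
First-order condition (treating rivals' output as given): 93 - 3q_i - (3/2)q_j = 0.
With identical firms every q_j equals q_i, so q_j = q_i and 93 = (9/2)q_i, giving q_i = 62/3.
Price P = 97 - (3/2)·(124/3) = 35.
Nimbus's profit: (35 - 4)·(62/3) = 1922/3.

640.67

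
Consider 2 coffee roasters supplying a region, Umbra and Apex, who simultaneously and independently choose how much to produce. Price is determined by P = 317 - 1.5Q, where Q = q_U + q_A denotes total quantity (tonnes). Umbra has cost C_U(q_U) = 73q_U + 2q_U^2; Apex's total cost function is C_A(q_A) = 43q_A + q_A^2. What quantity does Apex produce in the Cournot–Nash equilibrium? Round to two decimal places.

47.39

Umbra's profit: π_U = (317 - 1.5Q)q_U - (73q_U + 2q_U²). Setting ∂π_U/∂q_U = 0: 244 - 7q_U - (3/2)(q_A) = 0.
Apex's profit: π_A = (317 - 1.5Q)q_A - (43q_A + q_A²). Setting ∂π_A/∂q_A = 0: 274 - 5q_A - (3/2)(q_U) = 0.
So q_U = (244 - (3/2)q_A)/7 and q_A = (274 - (3/2)q_U)/5.
Substituting one into the other gives q_U = 24.7023 and q_A = 47.3893.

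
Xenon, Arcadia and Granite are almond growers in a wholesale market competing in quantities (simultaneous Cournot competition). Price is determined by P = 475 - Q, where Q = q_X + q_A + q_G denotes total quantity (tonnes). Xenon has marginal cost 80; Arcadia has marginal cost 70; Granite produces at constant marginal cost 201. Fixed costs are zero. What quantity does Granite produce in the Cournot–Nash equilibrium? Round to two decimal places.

Xenon's profit: π_X = (475 - Q)q_X - (80q_X). Setting ∂π_X/∂q_X = 0: 395 - 2q_X - (q_A + q_G) = 0.
Arcadia's profit: π_A = (475 - Q)q_A - (70q_A). Setting ∂π_A/∂q_A = 0: 405 - 2q_A - (q_X + q_G) = 0.
Granite's profit: π_G = (475 - Q)q_G - (201q_G). Setting ∂π_G/∂q_G = 0: 274 - 2q_G - (q_X + q_A) = 0.
Summing all 3 equations gives 1074 − 4Q = 0, hence Q = 537/2.
Back-substituting: q_X = (395 − 537/2) = 253/2, q_A = (405 − 537/2) = 273/2, q_G = (274 − 537/2) = 11/2.

5.50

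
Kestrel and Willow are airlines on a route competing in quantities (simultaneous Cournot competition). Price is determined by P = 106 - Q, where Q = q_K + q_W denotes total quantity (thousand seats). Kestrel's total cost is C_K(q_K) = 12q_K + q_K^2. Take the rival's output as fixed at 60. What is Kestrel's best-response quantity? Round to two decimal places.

8.50

With the rival's output fixed at 60, Kestrel's profit is π_K = (106 - 60 - q_K)q_K - (12q_K + q_K²) = (46 - q_K)q_K - (12q_K + q_K²).
∂π_K/∂q_K = 34 - 4q_K = 0, so q_K = 17/2.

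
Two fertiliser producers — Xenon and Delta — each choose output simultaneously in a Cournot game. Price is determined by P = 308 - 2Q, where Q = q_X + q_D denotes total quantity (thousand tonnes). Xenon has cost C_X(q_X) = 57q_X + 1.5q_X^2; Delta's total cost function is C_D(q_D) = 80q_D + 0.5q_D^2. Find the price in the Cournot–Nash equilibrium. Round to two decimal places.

185.87

Xenon's profit: π_X = (308 - 2Q)q_X - (57q_X + (3/2)q_X²). Setting ∂π_X/∂q_X = 0: 251 - 7q_X - 2(q_D) = 0.
Delta's first-order condition: 228 - 5q_D - 2(q_X) = 0.
Best responses: q_X = (251 - 2q_D)/7, q_D = (228 - 2q_X)/5.
Substituting one into the other gives q_X = 799/31 and q_D = 1094/31.
Total output Q = 1893/31, so price P = 308 - 2·(1893/31) = 185.8710.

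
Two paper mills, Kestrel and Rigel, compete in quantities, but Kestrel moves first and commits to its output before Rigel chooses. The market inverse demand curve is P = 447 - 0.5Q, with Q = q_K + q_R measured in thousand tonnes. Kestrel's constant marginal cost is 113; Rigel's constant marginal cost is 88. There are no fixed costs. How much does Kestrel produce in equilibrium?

The follower Rigel best-responds to any q_K: π_R = (447 - 0.5Q)q_R - 88q_R.
Setting the follower's marginal profit to zero, 359 - (1/2)q_K - q_R = 0, i.e. q_R = (359 - (1/2)q_K).
Kestrel substitutes q_R(q_K) into its own profit: π_K = q_K(447 - (1/2)q_K - (359 - (1/2)q_K)/2) - 113q_K = (535/2 - (1/4)q_K)q_K - 113q_K.
The leader's first-order condition 309/2 - (1/2)q_K = 0 yields q_K = 309.
Then q_R = (359 - (1/2)·309) = 409/2.

309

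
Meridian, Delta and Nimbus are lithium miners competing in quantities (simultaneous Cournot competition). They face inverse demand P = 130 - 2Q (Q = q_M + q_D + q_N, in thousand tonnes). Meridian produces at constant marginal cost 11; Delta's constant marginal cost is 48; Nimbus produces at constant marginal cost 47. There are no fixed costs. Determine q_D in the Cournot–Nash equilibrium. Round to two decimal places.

Meridian's profit: π_M = (130 - 2Q)q_M - (11q_M). Setting ∂π_M/∂q_M = 0: 119 - 4q_M - 2(q_D + q_N) = 0.
Delta's first-order condition: 82 - 4q_D - 2(q_M + q_N) = 0.
Nimbus's first-order condition: 83 - 4q_N - 2(q_M + q_D) = 0.
Adding the 3 first-order conditions: 284 − 8Q = 0, so Q = 71/2.
Back-substituting: q_M = (119 − 71)/2 = 24, q_D = (82 − 71)/2 = 11/2, q_N = (83 − 71)/2 = 6.

5.50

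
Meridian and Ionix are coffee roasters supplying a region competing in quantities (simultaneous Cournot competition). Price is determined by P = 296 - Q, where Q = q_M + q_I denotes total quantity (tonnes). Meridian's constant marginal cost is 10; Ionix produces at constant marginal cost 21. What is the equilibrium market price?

Meridian's profit: π_M = (296 - Q)q_M - (10q_M). Setting ∂π_M/∂q_M = 0: 286 - 2q_M - (q_I) = 0.
Ionix's first-order condition: 275 - 2q_I - (q_M) = 0.
Rearranging gives the reaction functions q_M = (286 - q_I)/2 and q_I = (275 - q_M)/2.
Substituting one into the other gives q_M = 99 and q_I = 88.
Total output Q = 187, so price P = 296 - 187 = 109.

109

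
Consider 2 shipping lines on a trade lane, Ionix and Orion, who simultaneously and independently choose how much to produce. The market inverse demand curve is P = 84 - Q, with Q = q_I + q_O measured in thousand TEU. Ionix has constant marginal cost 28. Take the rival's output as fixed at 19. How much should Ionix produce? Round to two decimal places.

With the rival's output fixed at 19, Ionix's profit is π_I = (84 - 19 - q_I)q_I - (28q_I) = (65 - q_I)q_I - (28q_I).
∂π_I/∂q_I = 37 - 2q_I = 0, so q_I = 37/2.

18.50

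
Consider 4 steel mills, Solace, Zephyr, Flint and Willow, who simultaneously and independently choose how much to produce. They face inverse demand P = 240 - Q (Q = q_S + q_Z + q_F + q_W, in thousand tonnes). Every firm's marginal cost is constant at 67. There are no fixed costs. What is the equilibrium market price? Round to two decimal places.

101.60

Each firm earns π_i = (240 - Q)q_i - 67q_i.
First-order condition (treating rivals' output as given): 173 - 2q_i - Σ_{j≠i} q_j = 0.
By symmetry each firm produces the same amount; substituting Σ_{j≠i} q_j = 3q_i yields q_i = 173/5.
Total output Q = 692/5, so price P = 240 - 692/5 = 508/5.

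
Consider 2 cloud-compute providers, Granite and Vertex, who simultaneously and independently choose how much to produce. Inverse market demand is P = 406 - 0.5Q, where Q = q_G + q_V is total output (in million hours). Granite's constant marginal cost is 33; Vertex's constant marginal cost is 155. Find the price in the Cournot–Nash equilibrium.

198

Granite's profit: π_G = (406 - 0.5Q)q_G - (33q_G). Setting ∂π_G/∂q_G = 0: 373 - q_G - (1/2)(q_V) = 0.
Vertex's profit: π_V = (406 - 0.5Q)q_V - (155q_V). Setting ∂π_V/∂q_V = 0: 251 - q_V - (1/2)(q_G) = 0.
Best responses: q_G = (373 - (1/2)q_V), q_V = (251 - (1/2)q_G).
Solving the pair: q_G = 330, q_V = 86.
Total output Q = 416, so price P = 406 - (1/2)·416 = 198.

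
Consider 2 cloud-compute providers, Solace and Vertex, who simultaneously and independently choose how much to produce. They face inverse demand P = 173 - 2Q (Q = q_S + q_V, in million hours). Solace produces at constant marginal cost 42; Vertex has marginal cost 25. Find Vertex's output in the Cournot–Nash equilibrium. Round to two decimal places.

27.50

Solace's profit: π_S = (173 - 2Q)q_S - (42q_S). Setting ∂π_S/∂q_S = 0: 131 - 4q_S - 2(q_V) = 0.
Vertex's first-order condition: 148 - 4q_V - 2(q_S) = 0.
So q_S = (131 - 2q_V)/4 and q_V = (148 - 2q_S)/4.
Substituting one into the other gives q_S = 19 and q_V = 55/2.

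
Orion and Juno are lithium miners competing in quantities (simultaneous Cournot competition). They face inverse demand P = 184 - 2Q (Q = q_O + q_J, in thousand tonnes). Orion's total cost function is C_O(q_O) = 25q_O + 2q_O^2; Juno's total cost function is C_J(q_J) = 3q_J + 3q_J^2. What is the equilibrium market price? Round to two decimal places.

Orion's profit: π_O = (184 - 2Q)q_O - (25q_O + 2q_O²). Setting ∂π_O/∂q_O = 0: 159 - 8q_O - 2(q_J) = 0.
Juno's first-order condition: 181 - 10q_J - 2(q_O) = 0.
Rearranging gives the reaction functions q_O = (159 - 2q_J)/8 and q_J = (181 - 2q_O)/10.
Substituting one into the other gives q_O = 307/19 and q_J = 565/38.
Total output Q = 1179/38, so price P = 184 - 2·(1179/38) = 121.9474.

121.95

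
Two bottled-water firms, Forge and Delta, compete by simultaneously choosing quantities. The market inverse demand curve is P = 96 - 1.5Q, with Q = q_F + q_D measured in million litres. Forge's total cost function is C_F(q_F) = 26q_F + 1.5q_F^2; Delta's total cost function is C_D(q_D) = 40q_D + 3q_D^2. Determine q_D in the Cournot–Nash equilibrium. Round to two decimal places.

Forge's profit: π_F = (96 - 1.5Q)q_F - (26q_F + (3/2)q_F²). Setting ∂π_F/∂q_F = 0: 70 - 6q_F - (3/2)(q_D) = 0.
Delta's first-order condition: 56 - 9q_D - (3/2)(q_F) = 0.
Rearranging gives the reaction functions q_F = (70 - (3/2)q_D)/6 and q_D = (56 - (3/2)q_F)/9.
Solving the pair: q_F = 728/69, q_D = 308/69.

4.46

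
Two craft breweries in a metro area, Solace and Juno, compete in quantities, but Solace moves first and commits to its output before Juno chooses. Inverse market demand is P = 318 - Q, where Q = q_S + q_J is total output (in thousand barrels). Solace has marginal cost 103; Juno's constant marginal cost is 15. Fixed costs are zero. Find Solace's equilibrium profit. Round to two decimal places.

Solve by backward induction. Given q_S, the follower Juno maximises π_J = (318 - q_S - q_J)q_J - 15q_J.
Follower FOC: 303 - q_S - 2q_J = 0, so q_J(q_S) = (303 - q_S)/2.
Solace substitutes q_J(q_S) into its own profit: π_S = q_S(318 - q_S - (303 - q_S)/2) - 103q_S = (333/2 - (1/2)q_S)q_S - 103q_S.
Leader FOC: 127/2 - q_S = 0, so q_S = 127/2.
Then q_J = (303 - 127/2)/2 = 479/4.
Price P = 318 - 733/4 = 539/4.
Solace's profit: (539/4 - 103)·(127/2) = 2016.1250.

2016.13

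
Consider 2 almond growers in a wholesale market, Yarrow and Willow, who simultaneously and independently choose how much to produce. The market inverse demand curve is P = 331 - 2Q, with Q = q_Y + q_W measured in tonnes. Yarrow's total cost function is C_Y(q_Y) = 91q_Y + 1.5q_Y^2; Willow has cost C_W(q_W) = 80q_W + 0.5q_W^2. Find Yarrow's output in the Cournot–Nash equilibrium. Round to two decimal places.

Yarrow's profit: π_Y = (331 - 2Q)q_Y - (91q_Y + (3/2)q_Y²). Setting ∂π_Y/∂q_Y = 0: 240 - 7q_Y - 2(q_W) = 0.
Willow's first-order condition: 251 - 5q_W - 2(q_Y) = 0.
So q_Y = (240 - 2q_W)/7 and q_W = (251 - 2q_Y)/5.
Solving the pair: q_Y = 698/31, q_W = 1277/31.

22.52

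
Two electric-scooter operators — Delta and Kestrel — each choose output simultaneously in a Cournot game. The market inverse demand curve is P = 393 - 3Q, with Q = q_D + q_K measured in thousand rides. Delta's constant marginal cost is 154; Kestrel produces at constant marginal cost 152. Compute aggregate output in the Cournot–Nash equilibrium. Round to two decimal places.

Delta's profit: π_D = (393 - 3Q)q_D - (154q_D). Setting ∂π_D/∂q_D = 0: 239 - 6q_D - 3(q_K) = 0.
Kestrel's profit: π_K = (393 - 3Q)q_K - (152q_K). Setting ∂π_K/∂q_K = 0: 241 - 6q_K - 3(q_D) = 0.
So q_D = (239 - 3q_K)/6 and q_K = (241 - 3q_D)/6.
Solving the pair: q_D = 79/3, q_K = 27.
Total output Q = 79/3 + 27 = 160/3.

53.33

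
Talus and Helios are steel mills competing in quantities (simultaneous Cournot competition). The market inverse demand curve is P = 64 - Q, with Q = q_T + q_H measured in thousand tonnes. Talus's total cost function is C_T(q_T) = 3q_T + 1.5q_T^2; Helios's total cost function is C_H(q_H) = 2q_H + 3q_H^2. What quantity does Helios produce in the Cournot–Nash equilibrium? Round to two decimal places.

6.38

Talus's profit: π_T = (64 - Q)q_T - (3q_T + (3/2)q_T²). Setting ∂π_T/∂q_T = 0: 61 - 5q_T - (q_H) = 0.
Helios's profit: π_H = (64 - Q)q_H - (2q_H + 3q_H²). Setting ∂π_H/∂q_H = 0: 62 - 8q_H - (q_T) = 0.
So q_T = (61 - q_H)/5 and q_H = (62 - q_T)/8.
Solving the pair: q_T = 142/13, q_H = 83/13.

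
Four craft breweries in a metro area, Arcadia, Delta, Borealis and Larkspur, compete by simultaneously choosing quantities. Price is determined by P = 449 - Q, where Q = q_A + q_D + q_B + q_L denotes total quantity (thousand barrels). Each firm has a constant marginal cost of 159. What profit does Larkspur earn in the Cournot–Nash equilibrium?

3364

A representative firm's profit is π_i = q_i(449 - Q) - 159q_i.
Setting ∂π_i/∂q_i = 0 with rivals' quantities fixed: 290 - 2q_i - Σ_{j≠i} q_j = 0.
With identical firms every q_j equals q_i, so Σ_{j≠i} q_j = 3q_i and 290 = 5q_i, giving q_i = 58.
Price P = 449 - 232 = 217.
Larkspur's profit: (217 - 159)·58 = 3364.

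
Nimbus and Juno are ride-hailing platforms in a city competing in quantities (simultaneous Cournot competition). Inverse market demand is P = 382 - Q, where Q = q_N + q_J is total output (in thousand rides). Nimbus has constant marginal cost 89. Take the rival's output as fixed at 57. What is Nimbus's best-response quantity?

118

With the rival's output fixed at 57, Nimbus's profit is π_N = (382 - 57 - q_N)q_N - (89q_N) = (325 - q_N)q_N - (89q_N).
∂π_N/∂q_N = 236 - 2q_N = 0, so q_N = 118.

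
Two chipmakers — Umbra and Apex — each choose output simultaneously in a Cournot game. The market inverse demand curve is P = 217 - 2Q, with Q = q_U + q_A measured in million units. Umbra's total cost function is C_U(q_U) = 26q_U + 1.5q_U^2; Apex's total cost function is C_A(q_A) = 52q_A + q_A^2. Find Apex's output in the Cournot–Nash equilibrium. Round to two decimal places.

Umbra's profit: π_U = (217 - 2Q)q_U - (26q_U + (3/2)q_U²). Setting ∂π_U/∂q_U = 0: 191 - 7q_U - 2(q_A) = 0.
Apex's first-order condition: 165 - 6q_A - 2(q_U) = 0.
Best responses: q_U = (191 - 2q_A)/7, q_A = (165 - 2q_U)/6.
Solving the pair: q_U = 408/19, q_A = 773/38.

20.34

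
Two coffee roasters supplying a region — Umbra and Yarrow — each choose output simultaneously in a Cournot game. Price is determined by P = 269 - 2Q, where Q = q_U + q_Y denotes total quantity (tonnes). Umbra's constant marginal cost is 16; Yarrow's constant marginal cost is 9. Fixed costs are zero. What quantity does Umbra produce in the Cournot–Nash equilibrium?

Umbra's profit: π_U = (269 - 2Q)q_U - (16q_U). Setting ∂π_U/∂q_U = 0: 253 - 4q_U - 2(q_Y) = 0.
Yarrow's first-order condition: 260 - 4q_Y - 2(q_U) = 0.
Best responses: q_U = (253 - 2q_Y)/4, q_Y = (260 - 2q_U)/4.
Solving the pair: q_U = 41, q_Y = 89/2.

41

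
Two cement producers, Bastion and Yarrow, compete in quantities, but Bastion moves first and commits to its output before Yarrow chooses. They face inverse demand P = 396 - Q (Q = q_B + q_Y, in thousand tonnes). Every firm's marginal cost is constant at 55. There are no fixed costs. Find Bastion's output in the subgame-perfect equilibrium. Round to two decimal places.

170.50

The follower Yarrow best-responds to any q_B: π_Y = (396 - Q)q_Y - 55q_Y.
∂π_Y/∂q_Y = 341 - q_B - 2q_Y = 0 gives the reaction function q_Y = (341 - q_B)/2.
The leader anticipates this reaction. Substituting into P = 396 - Q gives P = 451/2 - (1/2)q_B, so π_B = (451/2 - (1/2)q_B)q_B - 55q_B.
Leader FOC: 341/2 - q_B = 0, so q_B = 341/2.
Then q_Y = (341 - 341/2)/2 = 341/4.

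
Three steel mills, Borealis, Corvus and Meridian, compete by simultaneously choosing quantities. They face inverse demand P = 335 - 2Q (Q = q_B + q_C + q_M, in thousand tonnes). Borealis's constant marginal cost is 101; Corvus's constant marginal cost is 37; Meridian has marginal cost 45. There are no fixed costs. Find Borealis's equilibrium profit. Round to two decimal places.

Borealis's profit: π_B = (335 - 2Q)q_B - (101q_B). Setting ∂π_B/∂q_B = 0: 234 - 4q_B - 2(q_C + q_M) = 0.
Corvus's first-order condition: 298 - 4q_C - 2(q_B + q_M) = 0.
Meridian's first-order condition: 290 - 4q_M - 2(q_B + q_C) = 0.
Summing all 3 equations gives 822 − 8Q = 0, hence Q = 411/4.
Back-substituting: q_B = (234 − 411/2)/2 = 57/4, q_C = (298 − 411/2)/2 = 185/4, q_M = (290 − 411/2)/2 = 169/4.
Price P = 335 - 2·(411/4) = 259/2.
Borealis's profit: (259/2 - 101)·(57/4) = 406.1250.

406.13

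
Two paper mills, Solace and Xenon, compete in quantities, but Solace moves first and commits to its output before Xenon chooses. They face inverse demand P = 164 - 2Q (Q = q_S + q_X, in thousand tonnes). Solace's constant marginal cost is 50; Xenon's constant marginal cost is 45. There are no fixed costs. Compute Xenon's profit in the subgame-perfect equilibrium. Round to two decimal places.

520.03

The follower Xenon best-responds to any q_S: π_X = (164 - 2Q)q_X - 45q_X.
∂π_X/∂q_X = 119 - 2q_S - 4q_X = 0 gives the reaction function q_X = (119 - 2q_S)/4.
The leader anticipates this reaction. Substituting into P = 164 - 2Q gives P = 209/2 - q_S, so π_S = (209/2 - q_S)q_S - 50q_S.
Maximising: ∂π_S/∂q_S = 109/2 - 2q_S = 0, giving q_S = 109/4.
Then q_X = (119 - 2·(109/4))/4 = 129/8.
Price P = 164 - 2·(347/8) = 309/4.
Xenon's profit: (309/4 - 45)·(129/8) = 520.0313.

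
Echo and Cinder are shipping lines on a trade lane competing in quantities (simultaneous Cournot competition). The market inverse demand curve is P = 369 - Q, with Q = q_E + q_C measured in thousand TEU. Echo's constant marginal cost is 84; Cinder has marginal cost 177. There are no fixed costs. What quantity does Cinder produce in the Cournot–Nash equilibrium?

Echo's profit: π_E = (369 - Q)q_E - (84q_E). Setting ∂π_E/∂q_E = 0: 285 - 2q_E - (q_C) = 0.
Cinder's profit: π_C = (369 - Q)q_C - (177q_C). Setting ∂π_C/∂q_C = 0: 192 - 2q_C - (q_E) = 0.
So q_E = (285 - q_C)/2 and q_C = (192 - q_E)/2.
Substituting one into the other gives q_E = 126 and q_C = 33.

33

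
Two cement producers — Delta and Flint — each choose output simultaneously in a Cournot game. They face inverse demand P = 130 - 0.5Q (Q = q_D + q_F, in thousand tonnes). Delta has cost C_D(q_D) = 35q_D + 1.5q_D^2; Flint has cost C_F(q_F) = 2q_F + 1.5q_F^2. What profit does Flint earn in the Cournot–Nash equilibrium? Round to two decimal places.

1739.56

Delta's profit: π_D = (130 - 0.5Q)q_D - (35q_D + (3/2)q_D²). Setting ∂π_D/∂q_D = 0: 95 - 4q_D - (1/2)(q_F) = 0.
Flint's profit: π_F = (130 - 0.5Q)q_F - (2q_F + (3/2)q_F²). Setting ∂π_F/∂q_F = 0: 128 - 4q_F - (1/2)(q_D) = 0.
So q_D = (95 - (1/2)q_F)/4 and q_F = (128 - (1/2)q_D)/4.
Substituting one into the other gives q_D = 1264/63 and q_F = 1858/63.
Price P = 130 - (1/2)·(446/9) = 947/9.
Flint's profit: (947/9)·(1858/63) - 2·(1858/63) - (3/2)(1858/63)² = 1739.5636.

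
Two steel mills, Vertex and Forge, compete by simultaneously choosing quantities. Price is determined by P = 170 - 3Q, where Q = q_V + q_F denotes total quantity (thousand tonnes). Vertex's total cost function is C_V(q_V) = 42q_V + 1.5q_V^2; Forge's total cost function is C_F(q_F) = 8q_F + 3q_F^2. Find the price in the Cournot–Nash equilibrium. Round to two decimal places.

Vertex's profit: π_V = (170 - 3Q)q_V - (42q_V + (3/2)q_V²). Setting ∂π_V/∂q_V = 0: 128 - 9q_V - 3(q_F) = 0.
Forge's profit: π_F = (170 - 3Q)q_F - (8q_F + 3q_F²). Setting ∂π_F/∂q_F = 0: 162 - 12q_F - 3(q_V) = 0.
So q_V = (128 - 3q_F)/9 and q_F = (162 - 3q_V)/12.
Substituting one into the other gives q_V = 350/33 and q_F = 358/33.
Total output Q = 236/11, so price P = 170 - 3·(236/11) = 1162/11.

105.64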